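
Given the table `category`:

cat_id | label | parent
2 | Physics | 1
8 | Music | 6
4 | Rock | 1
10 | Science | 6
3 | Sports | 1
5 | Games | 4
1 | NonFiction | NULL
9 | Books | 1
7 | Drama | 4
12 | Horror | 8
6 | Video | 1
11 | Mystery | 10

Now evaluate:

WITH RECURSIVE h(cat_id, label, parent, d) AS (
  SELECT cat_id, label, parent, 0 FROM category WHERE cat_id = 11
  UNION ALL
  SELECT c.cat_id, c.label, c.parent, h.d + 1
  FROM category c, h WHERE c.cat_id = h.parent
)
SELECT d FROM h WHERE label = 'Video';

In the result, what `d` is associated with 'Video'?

2

Base: cat_id=11 (Mystery), parent=10, d 0.
Iteration 1: join on cat_id=10 -> Science (id 10, parent=6, d 1).
Iteration 2: join on cat_id=6 -> Video (id 6, parent=1, d 2).
Iteration 3: join on cat_id=1 -> NonFiction (id 1, parent=NULL, d 3).
Iteration 4: parent is NULL; no match; recursion stops.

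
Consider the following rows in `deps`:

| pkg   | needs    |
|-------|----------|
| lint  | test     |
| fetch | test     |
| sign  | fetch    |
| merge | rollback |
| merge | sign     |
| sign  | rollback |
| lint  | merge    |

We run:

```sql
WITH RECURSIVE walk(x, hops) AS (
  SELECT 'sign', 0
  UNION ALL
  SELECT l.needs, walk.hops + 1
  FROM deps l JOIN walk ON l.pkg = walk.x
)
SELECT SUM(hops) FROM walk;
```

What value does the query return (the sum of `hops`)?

Base: (sign, hops=0).
Iteration 1: edges from {sign} -> (fetch, hops=1), (rollback, hops=1).
Iteration 2: edges from {fetch,rollback} -> (test, hops=2).
Iteration 3: no outgoing edges from {test}; recursion stops.
SUM(hops) = 0 + 1 + 1 + 2 = 4.

4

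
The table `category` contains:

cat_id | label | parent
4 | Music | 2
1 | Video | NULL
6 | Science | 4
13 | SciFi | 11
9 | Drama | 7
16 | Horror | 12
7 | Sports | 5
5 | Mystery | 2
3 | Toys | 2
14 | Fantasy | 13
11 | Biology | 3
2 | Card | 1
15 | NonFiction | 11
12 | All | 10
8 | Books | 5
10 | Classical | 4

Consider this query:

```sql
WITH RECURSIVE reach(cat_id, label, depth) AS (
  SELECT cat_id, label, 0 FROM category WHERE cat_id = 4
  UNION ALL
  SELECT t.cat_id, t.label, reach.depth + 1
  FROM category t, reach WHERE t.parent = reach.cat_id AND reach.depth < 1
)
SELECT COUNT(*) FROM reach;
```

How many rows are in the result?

Base: cat_id=4 (Music) at depth 0.
Iteration 1: rows with parent in {4} -> Science (id 6, depth 1), Classical (id 10, depth 1).
Iteration 2: depth < 1 fails for all current rows; recursion stops.
Total rows emitted: 3.

3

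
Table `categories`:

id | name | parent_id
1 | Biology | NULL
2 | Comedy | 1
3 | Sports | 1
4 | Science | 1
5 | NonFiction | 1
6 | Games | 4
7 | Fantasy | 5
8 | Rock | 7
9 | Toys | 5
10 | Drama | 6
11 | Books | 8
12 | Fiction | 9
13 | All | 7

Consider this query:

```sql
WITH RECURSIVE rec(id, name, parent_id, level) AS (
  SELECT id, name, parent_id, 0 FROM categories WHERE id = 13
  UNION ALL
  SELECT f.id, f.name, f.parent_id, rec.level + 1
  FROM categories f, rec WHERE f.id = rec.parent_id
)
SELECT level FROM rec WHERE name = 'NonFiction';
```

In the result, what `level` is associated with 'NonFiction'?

Base: id=13 (All), parent_id=7, level 0.
Iteration 1: join on id=7 -> Fantasy (id 7, parent_id=5, level 1).
Iteration 2: join on id=5 -> NonFiction (id 5, parent_id=1, level 2).
Iteration 3: join on id=1 -> Biology (id 1, parent_id=NULL, level 3).
Iteration 4: parent_id is NULL; no match; recursion stops.

2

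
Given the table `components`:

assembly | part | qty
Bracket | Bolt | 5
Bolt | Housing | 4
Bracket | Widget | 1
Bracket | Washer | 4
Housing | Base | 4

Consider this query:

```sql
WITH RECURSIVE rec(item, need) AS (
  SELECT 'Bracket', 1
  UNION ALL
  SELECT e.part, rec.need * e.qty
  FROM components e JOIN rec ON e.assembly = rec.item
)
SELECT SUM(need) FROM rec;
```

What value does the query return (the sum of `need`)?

111

Base: (Bracket, need=1).
Iteration 1: components of {Bracket} -> Bolt = 1*5 = 5, Washer = 1*4 = 4, Widget = 1*1 = 1.
Iteration 2: components of {Bolt,Washer,Widget} -> Housing = 5*4 = 20.
Iteration 3: components of {Housing} -> Base = 20*4 = 80.
Iteration 4: no further components; recursion stops.
SUM(need) = 1 + 5 + 1 + 4 + 20 + 80 = 111.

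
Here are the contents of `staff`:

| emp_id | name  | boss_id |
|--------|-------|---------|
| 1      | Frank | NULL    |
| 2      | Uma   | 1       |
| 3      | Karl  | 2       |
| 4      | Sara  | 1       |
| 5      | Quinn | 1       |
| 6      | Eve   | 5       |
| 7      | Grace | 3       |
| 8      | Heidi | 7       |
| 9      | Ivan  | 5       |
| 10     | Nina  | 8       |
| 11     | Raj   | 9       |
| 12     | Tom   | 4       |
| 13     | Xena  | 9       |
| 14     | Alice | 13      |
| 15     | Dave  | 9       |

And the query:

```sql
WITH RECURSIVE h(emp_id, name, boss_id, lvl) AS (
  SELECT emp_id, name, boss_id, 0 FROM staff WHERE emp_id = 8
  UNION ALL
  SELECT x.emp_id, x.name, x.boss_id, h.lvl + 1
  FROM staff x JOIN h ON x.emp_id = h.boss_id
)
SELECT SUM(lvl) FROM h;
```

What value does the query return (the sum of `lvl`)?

Base: emp_id=8 (Heidi), boss_id=7, lvl 0.
Iteration 1: join on emp_id=7 -> Grace (id 7, boss_id=3, lvl 1).
Iteration 2: join on emp_id=3 -> Karl (id 3, boss_id=2, lvl 2).
Iteration 3: join on emp_id=2 -> Uma (id 2, boss_id=1, lvl 3).
Iteration 4: join on emp_id=1 -> Frank (id 1, boss_id=NULL, lvl 4).
Iteration 5: boss_id is NULL; no match; recursion stops.
SUM(lvl) = 0 + 1 + 2 + 3 + 4 = 10.

10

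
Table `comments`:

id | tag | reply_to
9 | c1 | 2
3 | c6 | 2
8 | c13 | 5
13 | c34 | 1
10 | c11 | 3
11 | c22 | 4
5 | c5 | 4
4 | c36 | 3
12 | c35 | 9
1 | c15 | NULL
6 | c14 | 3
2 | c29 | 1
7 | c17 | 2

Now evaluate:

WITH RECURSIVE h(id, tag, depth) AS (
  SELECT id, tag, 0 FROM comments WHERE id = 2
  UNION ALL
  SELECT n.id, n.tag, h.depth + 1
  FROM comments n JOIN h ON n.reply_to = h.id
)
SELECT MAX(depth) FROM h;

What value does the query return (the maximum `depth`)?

Base: id=2 (c29) at depth 0.
Iteration 1: rows with reply_to in {2} -> c6 (id 3, depth 1), c17 (id 7, depth 1), c1 (id 9, depth 1).
Iteration 2: rows with reply_to in {3,7,9} -> c36 (id 4, depth 2), c14 (id 6, depth 2), c11 (id 10, depth 2), c35 (id 12, depth 2).
Iteration 3: rows with reply_to in {4,6,10,12} -> c5 (id 5, depth 3), c22 (id 11, depth 3).
Iteration 4: rows with reply_to in {5,11} -> c13 (id 8, depth 4).
Iteration 5: no rows with reply_to in {8}; recursion stops.
depth values: 0, 1, 1, 1, 2, 2, 2, 2, 3, 3, 4; the maximum is 4.

4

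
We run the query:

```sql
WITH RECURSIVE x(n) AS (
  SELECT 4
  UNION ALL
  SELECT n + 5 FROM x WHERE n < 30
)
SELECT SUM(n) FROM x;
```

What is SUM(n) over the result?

Base: n=4.
Iteration 1: 4 < 30 holds -> n = 4 + 5 = 9.
Iteration 2: 9 < 30 holds -> n = 9 + 5 = 14.
Iteration 3: 14 < 30 holds -> n = 14 + 5 = 19.
Iteration 4: 19 < 30 holds -> n = 19 + 5 = 24.
Iteration 5: 24 < 30 holds -> n = 24 + 5 = 29.
Iteration 6: 29 < 30 holds -> n = 29 + 5 = 34.
Iteration 7: 34 < 30 fails; recursion stops.
SUM(n) = 4 + 9 + 14 + 19 + 24 + 29 + 34 = 133.

133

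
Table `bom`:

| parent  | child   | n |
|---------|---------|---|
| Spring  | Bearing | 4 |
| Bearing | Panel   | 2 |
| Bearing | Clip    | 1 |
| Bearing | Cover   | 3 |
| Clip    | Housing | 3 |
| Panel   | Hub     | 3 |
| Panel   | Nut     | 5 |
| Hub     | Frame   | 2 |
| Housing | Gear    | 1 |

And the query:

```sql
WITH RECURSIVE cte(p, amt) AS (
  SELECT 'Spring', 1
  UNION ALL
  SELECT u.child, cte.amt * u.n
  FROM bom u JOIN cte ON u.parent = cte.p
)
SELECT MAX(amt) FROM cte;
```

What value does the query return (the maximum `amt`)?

48

Base: (Spring, amt=1).
Iteration 1: components of {Spring} -> Bearing = 1*4 = 4.
Iteration 2: components of {Bearing} -> Clip = 4*1 = 4, Cover = 4*3 = 12, Panel = 4*2 = 8.
Iteration 3: components of {Clip,Cover,Panel} -> Housing = 4*3 = 12, Hub = 8*3 = 24, Nut = 8*5 = 40.
Iteration 4: components of {Housing,Hub,Nut} -> Frame = 24*2 = 48, Gear = 12*1 = 12.
Iteration 5: no further components; recursion stops.
amt values: 1, 4, 8, 4, 12, 24, 40, 12, 48, 12; the maximum is 48.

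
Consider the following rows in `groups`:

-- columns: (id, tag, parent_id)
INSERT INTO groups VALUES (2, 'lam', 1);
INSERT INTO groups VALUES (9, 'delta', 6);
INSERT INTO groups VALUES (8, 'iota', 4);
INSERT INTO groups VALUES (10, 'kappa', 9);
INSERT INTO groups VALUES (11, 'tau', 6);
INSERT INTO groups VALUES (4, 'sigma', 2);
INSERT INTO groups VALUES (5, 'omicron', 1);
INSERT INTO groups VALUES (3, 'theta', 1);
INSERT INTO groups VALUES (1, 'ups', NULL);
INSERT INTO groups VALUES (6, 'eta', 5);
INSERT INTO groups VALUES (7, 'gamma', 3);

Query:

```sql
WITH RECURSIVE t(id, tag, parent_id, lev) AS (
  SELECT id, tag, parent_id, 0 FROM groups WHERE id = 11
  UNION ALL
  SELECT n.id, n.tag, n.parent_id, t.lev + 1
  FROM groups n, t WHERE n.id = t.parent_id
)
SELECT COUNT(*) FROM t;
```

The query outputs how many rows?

4

Base: id=11 (tau), parent_id=6, lev 0.
Iteration 1: join on id=6 -> eta (id 6, parent_id=5, lev 1).
Iteration 2: join on id=5 -> omicron (id 5, parent_id=1, lev 2).
Iteration 3: join on id=1 -> ups (id 1, parent_id=NULL, lev 3).
Iteration 4: parent_id is NULL; no match; recursion stops.
Total rows emitted: 4.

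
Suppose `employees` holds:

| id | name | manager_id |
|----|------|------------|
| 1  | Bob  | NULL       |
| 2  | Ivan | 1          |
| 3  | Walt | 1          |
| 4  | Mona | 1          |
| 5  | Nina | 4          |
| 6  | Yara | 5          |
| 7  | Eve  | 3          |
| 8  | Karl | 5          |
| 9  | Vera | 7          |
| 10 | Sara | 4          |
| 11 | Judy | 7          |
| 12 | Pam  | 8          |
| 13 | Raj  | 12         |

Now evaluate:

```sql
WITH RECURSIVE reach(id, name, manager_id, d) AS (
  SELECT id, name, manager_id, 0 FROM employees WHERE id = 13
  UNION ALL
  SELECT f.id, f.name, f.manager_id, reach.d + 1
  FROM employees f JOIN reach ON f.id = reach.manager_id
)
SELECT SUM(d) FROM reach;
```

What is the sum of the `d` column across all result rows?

15

Base: id=13 (Raj), manager_id=12, d 0.
Iteration 1: join on id=12 -> Pam (id 12, manager_id=8, d 1).
Iteration 2: join on id=8 -> Karl (id 8, manager_id=5, d 2).
Iteration 3: join on id=5 -> Nina (id 5, manager_id=4, d 3).
Iteration 4: join on id=4 -> Mona (id 4, manager_id=1, d 4).
Iteration 5: join on id=1 -> Bob (id 1, manager_id=NULL, d 5).
Iteration 6: manager_id is NULL; no match; recursion stops.
SUM(d) = 0 + 1 + 2 + 3 + 4 + 5 = 15.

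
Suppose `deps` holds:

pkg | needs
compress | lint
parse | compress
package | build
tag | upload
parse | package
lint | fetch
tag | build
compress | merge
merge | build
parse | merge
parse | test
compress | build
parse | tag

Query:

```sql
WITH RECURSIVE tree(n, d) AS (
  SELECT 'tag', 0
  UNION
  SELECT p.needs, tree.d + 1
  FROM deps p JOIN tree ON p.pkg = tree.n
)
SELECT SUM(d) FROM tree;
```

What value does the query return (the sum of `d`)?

2

Base: (tag, d=0).
Iteration 1: edges from {tag} -> (build, d=1), (upload, d=1).
Iteration 2: no outgoing edges from {build,upload}; recursion stops.
SUM(d) = 0 + 1 + 1 = 2.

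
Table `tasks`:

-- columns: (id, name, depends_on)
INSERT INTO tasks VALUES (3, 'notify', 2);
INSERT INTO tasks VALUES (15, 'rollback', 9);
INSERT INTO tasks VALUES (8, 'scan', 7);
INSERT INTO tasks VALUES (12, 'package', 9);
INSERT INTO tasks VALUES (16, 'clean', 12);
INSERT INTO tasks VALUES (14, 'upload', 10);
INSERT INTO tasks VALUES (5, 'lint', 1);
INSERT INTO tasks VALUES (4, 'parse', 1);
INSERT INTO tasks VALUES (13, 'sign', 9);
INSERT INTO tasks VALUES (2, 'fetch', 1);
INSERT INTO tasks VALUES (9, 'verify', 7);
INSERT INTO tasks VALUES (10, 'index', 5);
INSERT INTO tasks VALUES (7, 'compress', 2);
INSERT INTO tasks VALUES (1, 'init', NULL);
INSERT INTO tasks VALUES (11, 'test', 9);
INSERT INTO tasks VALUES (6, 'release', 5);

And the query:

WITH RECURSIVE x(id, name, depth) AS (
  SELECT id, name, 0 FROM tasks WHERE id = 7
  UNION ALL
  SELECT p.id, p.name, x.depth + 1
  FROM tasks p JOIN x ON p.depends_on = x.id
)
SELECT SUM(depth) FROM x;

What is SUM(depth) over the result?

Base: id=7 (compress) at depth 0.
Iteration 1: rows with depends_on in {7} -> scan (id 8, depth 1), verify (id 9, depth 1).
Iteration 2: rows with depends_on in {8,9} -> test (id 11, depth 2), package (id 12, depth 2), sign (id 13, depth 2), rollback (id 15, depth 2).
Iteration 3: rows with depends_on in {11,12,13,15} -> clean (id 16, depth 3).
Iteration 4: no rows with depends_on in {16}; recursion stops.
SUM(depth) = 0 + 1 + 1 + 2 + 2 + 2 + 2 + 3 = 13.

13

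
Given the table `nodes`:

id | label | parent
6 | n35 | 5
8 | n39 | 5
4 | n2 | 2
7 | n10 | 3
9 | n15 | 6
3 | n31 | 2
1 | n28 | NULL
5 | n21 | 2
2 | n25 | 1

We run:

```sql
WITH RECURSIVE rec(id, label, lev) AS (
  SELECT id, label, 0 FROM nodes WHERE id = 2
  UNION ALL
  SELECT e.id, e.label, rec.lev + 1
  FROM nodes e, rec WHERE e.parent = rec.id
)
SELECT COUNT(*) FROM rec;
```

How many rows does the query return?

8

Base: id=2 (n25) at lev 0.
Iteration 1: rows with parent in {2} -> n31 (id 3, lev 1), n2 (id 4, lev 1), n21 (id 5, lev 1).
Iteration 2: rows with parent in {3,4,5} -> n35 (id 6, lev 2), n10 (id 7, lev 2), n39 (id 8, lev 2).
Iteration 3: rows with parent in {6,7,8} -> n15 (id 9, lev 3).
Iteration 4: no rows with parent in {9}; recursion stops.
Total rows emitted: 8.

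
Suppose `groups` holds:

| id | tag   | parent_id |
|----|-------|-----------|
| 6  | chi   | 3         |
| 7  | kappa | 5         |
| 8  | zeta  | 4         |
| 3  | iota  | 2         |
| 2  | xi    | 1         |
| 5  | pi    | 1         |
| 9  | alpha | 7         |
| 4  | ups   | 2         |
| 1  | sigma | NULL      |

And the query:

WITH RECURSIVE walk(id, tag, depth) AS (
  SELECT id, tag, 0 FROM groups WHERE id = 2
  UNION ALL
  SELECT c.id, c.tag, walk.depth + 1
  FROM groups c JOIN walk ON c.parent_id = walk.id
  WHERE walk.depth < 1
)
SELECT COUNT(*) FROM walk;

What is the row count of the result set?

Base: id=2 (xi) at depth 0.
Iteration 1: rows with parent_id in {2} -> iota (id 3, depth 1), ups (id 4, depth 1).
Iteration 2: depth < 1 fails for all current rows; recursion stops.
Total rows emitted: 3.

3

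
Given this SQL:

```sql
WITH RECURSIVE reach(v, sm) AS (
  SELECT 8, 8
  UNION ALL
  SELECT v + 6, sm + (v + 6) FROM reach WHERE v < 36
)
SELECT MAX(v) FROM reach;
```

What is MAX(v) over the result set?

38

Base: v=8, sm=8.
Iteration 1: 8 < 36 holds -> v = 8 + 6 = 14, sm = 8 + 14 = 22.
Iteration 2: 14 < 36 holds -> v = 14 + 6 = 20, sm = 22 + 20 = 42.
Iteration 3: 20 < 36 holds -> v = 20 + 6 = 26, sm = 42 + 26 = 68.
Iteration 4: 26 < 36 holds -> v = 26 + 6 = 32, sm = 68 + 32 = 100.
Iteration 5: 32 < 36 holds -> v = 32 + 6 = 38, sm = 100 + 38 = 138.
Iteration 6: 38 < 36 fails; recursion stops.
v values: 8, 14, 20, 26, 32, 38; the maximum is 38.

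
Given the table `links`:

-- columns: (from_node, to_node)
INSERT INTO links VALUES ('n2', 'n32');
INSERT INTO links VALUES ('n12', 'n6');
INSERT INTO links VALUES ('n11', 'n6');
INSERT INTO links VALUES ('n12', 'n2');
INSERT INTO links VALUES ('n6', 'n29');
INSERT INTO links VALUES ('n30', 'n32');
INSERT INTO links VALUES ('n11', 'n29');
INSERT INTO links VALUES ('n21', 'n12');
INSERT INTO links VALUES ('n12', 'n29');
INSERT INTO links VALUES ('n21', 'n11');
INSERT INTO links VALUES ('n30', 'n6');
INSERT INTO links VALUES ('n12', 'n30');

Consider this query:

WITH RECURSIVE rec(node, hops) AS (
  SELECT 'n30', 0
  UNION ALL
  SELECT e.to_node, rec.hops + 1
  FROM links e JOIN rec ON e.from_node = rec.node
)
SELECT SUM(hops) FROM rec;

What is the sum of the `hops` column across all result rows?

4

Base: (n30, hops=0).
Iteration 1: edges from {n30} -> (n32, hops=1), (n6, hops=1).
Iteration 2: edges from {n32,n6} -> (n29, hops=2).
Iteration 3: no outgoing edges from {n29}; recursion stops.
SUM(hops) = 0 + 1 + 1 + 2 = 4.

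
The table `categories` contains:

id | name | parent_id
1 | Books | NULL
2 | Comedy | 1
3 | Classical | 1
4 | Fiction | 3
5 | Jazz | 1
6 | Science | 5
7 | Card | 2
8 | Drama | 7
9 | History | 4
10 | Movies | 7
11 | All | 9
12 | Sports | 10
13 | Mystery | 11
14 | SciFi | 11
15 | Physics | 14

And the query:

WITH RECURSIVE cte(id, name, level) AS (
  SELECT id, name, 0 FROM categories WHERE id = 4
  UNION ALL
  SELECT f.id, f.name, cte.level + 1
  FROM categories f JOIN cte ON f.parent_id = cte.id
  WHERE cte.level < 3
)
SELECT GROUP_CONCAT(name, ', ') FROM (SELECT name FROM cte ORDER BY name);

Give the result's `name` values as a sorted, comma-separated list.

Base: id=4 (Fiction) at level 0.
Iteration 1: rows with parent_id in {4} -> History (id 9, level 1).
Iteration 2: rows with parent_id in {9} -> All (id 11, level 2).
Iteration 3: rows with parent_id in {11} -> Mystery (id 13, level 3), SciFi (id 14, level 3).
Iteration 4: level < 3 fails for all current rows; recursion stops.

All, Fiction, History, Mystery, SciFi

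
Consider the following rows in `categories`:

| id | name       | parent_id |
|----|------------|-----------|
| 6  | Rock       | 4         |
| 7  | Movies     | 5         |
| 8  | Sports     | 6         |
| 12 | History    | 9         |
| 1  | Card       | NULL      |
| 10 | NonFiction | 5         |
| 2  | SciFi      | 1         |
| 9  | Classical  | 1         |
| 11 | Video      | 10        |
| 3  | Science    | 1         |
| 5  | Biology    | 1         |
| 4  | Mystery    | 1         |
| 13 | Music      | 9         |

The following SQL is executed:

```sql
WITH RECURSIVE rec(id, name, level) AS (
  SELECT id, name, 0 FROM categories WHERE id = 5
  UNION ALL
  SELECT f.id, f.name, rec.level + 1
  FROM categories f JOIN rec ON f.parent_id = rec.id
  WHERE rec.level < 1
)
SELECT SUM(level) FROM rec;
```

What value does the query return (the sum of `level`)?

Base: id=5 (Biology) at level 0.
Iteration 1: rows with parent_id in {5} -> Movies (id 7, level 1), NonFiction (id 10, level 1).
Iteration 2: level < 1 fails for all current rows; recursion stops.
SUM(level) = 0 + 1 + 1 = 2.

2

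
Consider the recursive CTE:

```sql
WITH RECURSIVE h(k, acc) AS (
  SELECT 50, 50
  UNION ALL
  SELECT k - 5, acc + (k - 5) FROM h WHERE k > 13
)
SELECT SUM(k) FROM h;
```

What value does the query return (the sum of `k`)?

270

Base: k=50, acc=50.
Iteration 1: 50 > 13 holds -> k = 50 - 5 = 45, acc = 50 + 45 = 95.
Iteration 2: 45 > 13 holds -> k = 45 - 5 = 40, acc = 95 + 40 = 135.
Iteration 3: 40 > 13 holds -> k = 40 - 5 = 35, acc = 135 + 35 = 170.
Iteration 4: 35 > 13 holds -> k = 35 - 5 = 30, acc = 170 + 30 = 200.
Iteration 5: 30 > 13 holds -> k = 30 - 5 = 25, acc = 200 + 25 = 225.
Iteration 6: 25 > 13 holds -> k = 25 - 5 = 20, acc = 225 + 20 = 245.
Iteration 7: 20 > 13 holds -> k = 20 - 5 = 15, acc = 245 + 15 = 260.
Iteration 8: 15 > 13 holds -> k = 15 - 5 = 10, acc = 260 + 10 = 270.
Iteration 9: 10 > 13 fails; recursion stops.
SUM(k) = 50 + 45 + 40 + 35 + 30 + 25 + 20 + 15 + 10 = 270.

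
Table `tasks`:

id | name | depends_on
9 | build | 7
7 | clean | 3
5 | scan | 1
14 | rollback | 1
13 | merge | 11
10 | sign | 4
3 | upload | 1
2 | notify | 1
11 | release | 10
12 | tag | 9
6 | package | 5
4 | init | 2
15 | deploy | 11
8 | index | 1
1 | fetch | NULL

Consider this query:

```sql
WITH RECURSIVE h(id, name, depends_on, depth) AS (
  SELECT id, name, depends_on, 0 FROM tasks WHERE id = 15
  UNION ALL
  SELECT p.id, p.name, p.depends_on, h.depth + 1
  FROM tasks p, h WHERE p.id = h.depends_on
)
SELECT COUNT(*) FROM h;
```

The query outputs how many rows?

Base: id=15 (deploy), depends_on=11, depth 0.
Iteration 1: join on id=11 -> release (id 11, depends_on=10, depth 1).
Iteration 2: join on id=10 -> sign (id 10, depends_on=4, depth 2).
Iteration 3: join on id=4 -> init (id 4, depends_on=2, depth 3).
Iteration 4: join on id=2 -> notify (id 2, depends_on=1, depth 4).
Iteration 5: join on id=1 -> fetch (id 1, depends_on=NULL, depth 5).
Iteration 6: depends_on is NULL; no match; recursion stops.
Total rows emitted: 6.

6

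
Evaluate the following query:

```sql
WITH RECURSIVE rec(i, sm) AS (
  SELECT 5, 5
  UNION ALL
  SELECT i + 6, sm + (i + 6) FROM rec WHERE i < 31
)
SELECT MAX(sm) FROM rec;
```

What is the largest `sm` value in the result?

120

Base: i=5, sm=5.
Iteration 1: 5 < 31 holds -> i = 5 + 6 = 11, sm = 5 + 11 = 16.
Iteration 2: 11 < 31 holds -> i = 11 + 6 = 17, sm = 16 + 17 = 33.
Iteration 3: 17 < 31 holds -> i = 17 + 6 = 23, sm = 33 + 23 = 56.
Iteration 4: 23 < 31 holds -> i = 23 + 6 = 29, sm = 56 + 29 = 85.
Iteration 5: 29 < 31 holds -> i = 29 + 6 = 35, sm = 85 + 35 = 120.
Iteration 6: 35 < 31 fails; recursion stops.
sm values: 5, 16, 33, 56, 85, 120; the maximum is 120.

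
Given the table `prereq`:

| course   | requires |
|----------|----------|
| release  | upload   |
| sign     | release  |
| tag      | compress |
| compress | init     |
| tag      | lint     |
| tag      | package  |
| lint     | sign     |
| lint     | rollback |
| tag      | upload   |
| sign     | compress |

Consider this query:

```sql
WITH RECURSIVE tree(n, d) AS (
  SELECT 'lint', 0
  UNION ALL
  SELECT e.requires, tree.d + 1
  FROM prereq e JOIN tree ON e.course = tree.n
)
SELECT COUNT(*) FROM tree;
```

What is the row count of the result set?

7

Base: (lint, d=0).
Iteration 1: edges from {lint} -> (rollback, d=1), (sign, d=1).
Iteration 2: edges from {rollback,sign} -> (compress, d=2), (release, d=2).
Iteration 3: edges from {compress,release} -> (init, d=3), (upload, d=3).
Iteration 4: no outgoing edges from {init,upload}; recursion stops.
Total rows emitted: 7.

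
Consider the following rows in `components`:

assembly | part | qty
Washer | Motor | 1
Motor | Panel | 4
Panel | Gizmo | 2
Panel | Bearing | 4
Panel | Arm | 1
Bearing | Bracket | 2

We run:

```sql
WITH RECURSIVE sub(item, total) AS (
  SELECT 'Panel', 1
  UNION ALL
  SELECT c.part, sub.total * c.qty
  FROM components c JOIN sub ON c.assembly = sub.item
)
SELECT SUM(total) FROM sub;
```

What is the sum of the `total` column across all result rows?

Base: (Panel, total=1).
Iteration 1: components of {Panel} -> Arm = 1*1 = 1, Bearing = 1*4 = 4, Gizmo = 1*2 = 2.
Iteration 2: components of {Arm,Bearing,Gizmo} -> Bracket = 4*2 = 8.
Iteration 3: no further components; recursion stops.
SUM(total) = 1 + 2 + 4 + 1 + 8 = 16.

16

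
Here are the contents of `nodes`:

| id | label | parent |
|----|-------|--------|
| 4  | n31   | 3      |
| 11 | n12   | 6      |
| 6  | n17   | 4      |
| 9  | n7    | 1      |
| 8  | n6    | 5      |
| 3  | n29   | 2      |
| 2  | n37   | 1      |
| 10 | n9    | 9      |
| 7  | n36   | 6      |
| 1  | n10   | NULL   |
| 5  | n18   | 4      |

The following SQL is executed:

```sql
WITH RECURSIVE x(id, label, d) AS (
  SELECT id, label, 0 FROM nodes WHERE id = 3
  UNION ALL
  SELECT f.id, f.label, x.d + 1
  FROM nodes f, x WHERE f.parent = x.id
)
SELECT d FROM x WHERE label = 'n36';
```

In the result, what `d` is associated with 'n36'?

Base: id=3 (n29) at d 0.
Iteration 1: rows with parent in {3} -> n31 (id 4, d 1).
Iteration 2: rows with parent in {4} -> n18 (id 5, d 2), n17 (id 6, d 2).
Iteration 3: rows with parent in {5,6} -> n36 (id 7, d 3), n6 (id 8, d 3), n12 (id 11, d 3).
Iteration 4: no rows with parent in {7,8,11}; recursion stops.

3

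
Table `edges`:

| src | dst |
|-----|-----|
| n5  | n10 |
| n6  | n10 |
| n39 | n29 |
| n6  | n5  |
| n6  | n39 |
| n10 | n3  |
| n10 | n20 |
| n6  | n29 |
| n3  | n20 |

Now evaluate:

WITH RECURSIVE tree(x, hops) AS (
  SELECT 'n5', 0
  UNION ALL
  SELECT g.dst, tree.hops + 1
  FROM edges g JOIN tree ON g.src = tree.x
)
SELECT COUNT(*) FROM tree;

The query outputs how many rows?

Base: (n5, hops=0).
Iteration 1: edges from {n5} -> (n10, hops=1).
Iteration 2: edges from {n10} -> (n20, hops=2), (n3, hops=2).
Iteration 3: edges from {n20,n3} -> (n20, hops=3).
Iteration 4: no outgoing edges from {n20}; recursion stops.
Total rows emitted: 5.

5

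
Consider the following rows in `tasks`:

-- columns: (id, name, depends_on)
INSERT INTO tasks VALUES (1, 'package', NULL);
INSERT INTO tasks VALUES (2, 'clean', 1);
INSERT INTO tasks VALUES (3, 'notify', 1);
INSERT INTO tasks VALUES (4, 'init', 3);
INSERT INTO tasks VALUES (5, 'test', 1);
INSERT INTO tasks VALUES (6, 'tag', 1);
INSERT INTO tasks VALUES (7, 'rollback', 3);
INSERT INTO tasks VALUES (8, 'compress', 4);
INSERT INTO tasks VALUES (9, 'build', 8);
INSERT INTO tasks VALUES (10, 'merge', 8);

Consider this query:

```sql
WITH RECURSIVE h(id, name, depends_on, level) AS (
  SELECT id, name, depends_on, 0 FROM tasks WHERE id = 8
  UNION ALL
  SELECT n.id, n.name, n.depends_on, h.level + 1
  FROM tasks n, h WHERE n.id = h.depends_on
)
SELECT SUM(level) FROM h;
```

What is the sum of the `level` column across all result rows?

6

Base: id=8 (compress), depends_on=4, level 0.
Iteration 1: join on id=4 -> init (id 4, depends_on=3, level 1).
Iteration 2: join on id=3 -> notify (id 3, depends_on=1, level 2).
Iteration 3: join on id=1 -> package (id 1, depends_on=NULL, level 3).
Iteration 4: depends_on is NULL; no match; recursion stops.
SUM(level) = 0 + 1 + 2 + 3 = 6.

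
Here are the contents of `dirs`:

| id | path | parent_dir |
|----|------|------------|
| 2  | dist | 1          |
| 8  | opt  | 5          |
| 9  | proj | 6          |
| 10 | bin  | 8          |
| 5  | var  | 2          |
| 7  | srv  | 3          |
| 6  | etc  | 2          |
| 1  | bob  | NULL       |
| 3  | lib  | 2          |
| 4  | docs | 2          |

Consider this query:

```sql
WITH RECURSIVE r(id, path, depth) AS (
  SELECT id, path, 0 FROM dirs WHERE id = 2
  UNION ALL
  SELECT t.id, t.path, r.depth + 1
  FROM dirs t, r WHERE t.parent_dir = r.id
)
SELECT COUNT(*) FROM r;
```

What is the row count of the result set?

Base: id=2 (dist) at depth 0.
Iteration 1: rows with parent_dir in {2} -> lib (id 3, depth 1), docs (id 4, depth 1), var (id 5, depth 1), etc (id 6, depth 1).
Iteration 2: rows with parent_dir in {3,4,5,6} -> srv (id 7, depth 2), opt (id 8, depth 2), proj (id 9, depth 2).
Iteration 3: rows with parent_dir in {7,8,9} -> bin (id 10, depth 3).
Iteration 4: no rows with parent_dir in {10}; recursion stops.
Total rows emitted: 9.

9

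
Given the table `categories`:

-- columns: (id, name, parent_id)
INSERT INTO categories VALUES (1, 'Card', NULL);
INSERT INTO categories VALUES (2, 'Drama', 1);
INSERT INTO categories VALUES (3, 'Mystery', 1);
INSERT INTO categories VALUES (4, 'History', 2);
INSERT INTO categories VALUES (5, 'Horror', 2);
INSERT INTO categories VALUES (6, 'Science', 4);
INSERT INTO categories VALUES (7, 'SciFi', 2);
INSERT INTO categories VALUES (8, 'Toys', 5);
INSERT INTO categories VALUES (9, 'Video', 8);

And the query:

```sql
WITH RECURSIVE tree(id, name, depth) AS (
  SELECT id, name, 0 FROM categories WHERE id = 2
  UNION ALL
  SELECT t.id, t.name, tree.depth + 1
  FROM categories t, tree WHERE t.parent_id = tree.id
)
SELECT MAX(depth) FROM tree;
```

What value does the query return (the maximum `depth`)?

Base: id=2 (Drama) at depth 0.
Iteration 1: rows with parent_id in {2} -> History (id 4, depth 1), Horror (id 5, depth 1), SciFi (id 7, depth 1).
Iteration 2: rows with parent_id in {4,5,7} -> Science (id 6, depth 2), Toys (id 8, depth 2).
Iteration 3: rows with parent_id in {6,8} -> Video (id 9, depth 3).
Iteration 4: no rows with parent_id in {9}; recursion stops.
depth values: 0, 1, 1, 1, 2, 2, 3; the maximum is 3.

3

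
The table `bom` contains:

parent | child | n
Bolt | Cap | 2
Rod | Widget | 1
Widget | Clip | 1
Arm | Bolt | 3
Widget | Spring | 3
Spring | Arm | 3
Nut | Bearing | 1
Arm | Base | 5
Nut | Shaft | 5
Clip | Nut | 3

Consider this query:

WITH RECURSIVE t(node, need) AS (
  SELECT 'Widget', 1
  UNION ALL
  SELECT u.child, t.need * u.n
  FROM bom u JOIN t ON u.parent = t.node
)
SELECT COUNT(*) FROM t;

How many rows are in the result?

10

Base: (Widget, need=1).
Iteration 1: components of {Widget} -> Clip = 1*1 = 1, Spring = 1*3 = 3.
Iteration 2: components of {Clip,Spring} -> Arm = 3*3 = 9, Nut = 1*3 = 3.
Iteration 3: components of {Arm,Nut} -> Base = 9*5 = 45, Bearing = 3*1 = 3, Bolt = 9*3 = 27, Shaft = 3*5 = 15.
Iteration 4: components of {Base,Bearing,Bolt,Shaft} -> Cap = 27*2 = 54.
Iteration 5: no further components; recursion stops.
Total rows emitted: 10.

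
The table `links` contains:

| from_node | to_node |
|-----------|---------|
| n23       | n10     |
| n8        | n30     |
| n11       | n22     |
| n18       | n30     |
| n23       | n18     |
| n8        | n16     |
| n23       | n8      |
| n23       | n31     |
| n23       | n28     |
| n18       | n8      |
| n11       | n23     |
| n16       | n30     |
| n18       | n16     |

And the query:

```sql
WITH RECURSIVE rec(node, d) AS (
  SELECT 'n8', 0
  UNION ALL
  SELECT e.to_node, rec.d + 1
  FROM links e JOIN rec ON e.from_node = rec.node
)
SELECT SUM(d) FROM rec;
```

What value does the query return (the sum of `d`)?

4

Base: (n8, d=0).
Iteration 1: edges from {n8} -> (n16, d=1), (n30, d=1).
Iteration 2: edges from {n16,n30} -> (n30, d=2).
Iteration 3: no outgoing edges from {n30}; recursion stops.
SUM(d) = 0 + 1 + 1 + 2 = 4.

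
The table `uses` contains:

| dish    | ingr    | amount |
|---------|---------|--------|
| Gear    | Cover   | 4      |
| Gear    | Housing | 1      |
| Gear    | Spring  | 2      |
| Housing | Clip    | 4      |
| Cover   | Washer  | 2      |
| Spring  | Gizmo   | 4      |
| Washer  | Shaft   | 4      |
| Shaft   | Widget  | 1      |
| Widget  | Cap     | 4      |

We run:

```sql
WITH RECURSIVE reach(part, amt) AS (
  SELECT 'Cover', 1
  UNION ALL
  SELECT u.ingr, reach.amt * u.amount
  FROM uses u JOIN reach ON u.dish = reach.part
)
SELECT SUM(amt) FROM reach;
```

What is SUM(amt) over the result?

51

Base: (Cover, amt=1).
Iteration 1: components of {Cover} -> Washer = 1*2 = 2.
Iteration 2: components of {Washer} -> Shaft = 2*4 = 8.
Iteration 3: components of {Shaft} -> Widget = 8*1 = 8.
Iteration 4: components of {Widget} -> Cap = 8*4 = 32.
Iteration 5: no further components; recursion stops.
SUM(amt) = 1 + 2 + 8 + 8 + 32 = 51.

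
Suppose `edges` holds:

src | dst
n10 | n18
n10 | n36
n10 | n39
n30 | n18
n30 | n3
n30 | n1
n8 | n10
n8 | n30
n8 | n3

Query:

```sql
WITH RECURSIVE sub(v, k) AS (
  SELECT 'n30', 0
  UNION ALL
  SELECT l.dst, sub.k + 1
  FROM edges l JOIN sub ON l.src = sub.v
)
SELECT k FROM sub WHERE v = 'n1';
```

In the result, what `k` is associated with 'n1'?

1

Base: (n30, k=0).
Iteration 1: edges from {n30} -> (n1, k=1), (n18, k=1), (n3, k=1).
Iteration 2: no outgoing edges from {n1,n18,n3}; recursion stops.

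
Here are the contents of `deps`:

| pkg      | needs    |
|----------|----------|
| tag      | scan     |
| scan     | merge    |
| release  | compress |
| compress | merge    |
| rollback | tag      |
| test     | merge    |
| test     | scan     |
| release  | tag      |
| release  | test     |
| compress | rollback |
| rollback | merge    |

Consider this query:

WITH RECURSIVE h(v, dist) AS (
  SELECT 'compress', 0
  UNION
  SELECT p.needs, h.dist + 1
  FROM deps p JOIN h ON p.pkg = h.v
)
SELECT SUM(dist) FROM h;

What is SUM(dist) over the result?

13

Base: (compress, dist=0).
Iteration 1: edges from {compress} -> (merge, dist=1), (rollback, dist=1).
Iteration 2: edges from {merge,rollback} -> (merge, dist=2), (tag, dist=2).
Iteration 3: edges from {merge,tag} -> (scan, dist=3).
Iteration 4: edges from {scan} -> (merge, dist=4).
Iteration 5: no outgoing edges from {merge}; recursion stops.
SUM(dist) = 0 + 1 + 1 + 2 + 2 + 3 + 4 = 13.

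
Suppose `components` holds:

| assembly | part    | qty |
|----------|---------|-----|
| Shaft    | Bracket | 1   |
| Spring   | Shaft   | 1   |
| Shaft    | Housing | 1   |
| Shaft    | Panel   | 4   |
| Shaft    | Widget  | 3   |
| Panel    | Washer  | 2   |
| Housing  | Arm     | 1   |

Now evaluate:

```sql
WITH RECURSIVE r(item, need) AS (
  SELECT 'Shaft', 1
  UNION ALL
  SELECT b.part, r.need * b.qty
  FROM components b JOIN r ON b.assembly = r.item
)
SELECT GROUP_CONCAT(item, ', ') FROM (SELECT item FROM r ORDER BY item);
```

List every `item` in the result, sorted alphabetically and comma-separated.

Arm, Bracket, Housing, Panel, Shaft, Washer, Widget

Base: (Shaft, need=1).
Iteration 1: components of {Shaft} -> Bracket = 1*1 = 1, Housing = 1*1 = 1, Panel = 1*4 = 4, Widget = 1*3 = 3.
Iteration 2: components of {Bracket,Housing,Panel,Widget} -> Arm = 1*1 = 1, Washer = 4*2 = 8.
Iteration 3: no further components; recursion stops.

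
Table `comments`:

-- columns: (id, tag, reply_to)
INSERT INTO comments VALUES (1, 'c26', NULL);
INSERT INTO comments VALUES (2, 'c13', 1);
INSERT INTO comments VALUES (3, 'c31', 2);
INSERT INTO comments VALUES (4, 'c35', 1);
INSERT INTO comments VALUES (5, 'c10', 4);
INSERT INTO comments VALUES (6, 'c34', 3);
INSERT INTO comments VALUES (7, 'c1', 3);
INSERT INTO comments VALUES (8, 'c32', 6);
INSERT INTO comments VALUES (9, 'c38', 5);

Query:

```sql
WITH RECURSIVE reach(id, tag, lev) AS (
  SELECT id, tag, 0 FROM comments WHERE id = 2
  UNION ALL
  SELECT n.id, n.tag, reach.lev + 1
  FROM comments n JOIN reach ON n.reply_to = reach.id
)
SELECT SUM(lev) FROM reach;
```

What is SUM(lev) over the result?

Base: id=2 (c13) at lev 0.
Iteration 1: rows with reply_to in {2} -> c31 (id 3, lev 1).
Iteration 2: rows with reply_to in {3} -> c34 (id 6, lev 2), c1 (id 7, lev 2).
Iteration 3: rows with reply_to in {6,7} -> c32 (id 8, lev 3).
Iteration 4: no rows with reply_to in {8}; recursion stops.
SUM(lev) = 0 + 1 + 2 + 2 + 3 = 8.

8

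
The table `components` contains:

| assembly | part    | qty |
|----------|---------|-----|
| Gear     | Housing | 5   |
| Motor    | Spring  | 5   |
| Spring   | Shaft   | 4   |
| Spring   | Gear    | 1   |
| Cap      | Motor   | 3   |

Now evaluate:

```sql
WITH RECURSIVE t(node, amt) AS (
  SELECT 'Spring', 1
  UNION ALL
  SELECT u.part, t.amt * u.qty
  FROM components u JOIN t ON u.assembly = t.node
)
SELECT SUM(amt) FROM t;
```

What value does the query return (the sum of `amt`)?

Base: (Spring, amt=1).
Iteration 1: components of {Spring} -> Gear = 1*1 = 1, Shaft = 1*4 = 4.
Iteration 2: components of {Gear,Shaft} -> Housing = 1*5 = 5.
Iteration 3: no further components; recursion stops.
SUM(amt) = 1 + 4 + 1 + 5 = 11.

11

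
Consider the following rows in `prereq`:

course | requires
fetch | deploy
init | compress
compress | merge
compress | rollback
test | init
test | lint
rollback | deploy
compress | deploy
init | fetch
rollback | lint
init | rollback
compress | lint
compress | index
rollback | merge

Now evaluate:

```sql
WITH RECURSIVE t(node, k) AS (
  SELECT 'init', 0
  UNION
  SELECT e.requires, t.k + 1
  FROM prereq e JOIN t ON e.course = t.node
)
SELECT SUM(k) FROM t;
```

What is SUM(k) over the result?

Base: (init, k=0).
Iteration 1: edges from {init} -> (compress, k=1), (fetch, k=1), (rollback, k=1).
Iteration 2: edges from {compress,fetch,rollback} -> (deploy, k=2), (index, k=2), (lint, k=2), (merge, k=2), (rollback, k=2). [UNION drops 4 duplicate row(s)]
Iteration 3: edges from {deploy,index,lint,merge,rollback} -> (deploy, k=3), (lint, k=3), (merge, k=3).
Iteration 4: no outgoing edges from {deploy,lint,merge}; recursion stops.
SUM(k) = 0 + 1 + 1 + 1 + 2 + 2 + 2 + 2 + 2 + 3 + 3 + 3 = 22.

22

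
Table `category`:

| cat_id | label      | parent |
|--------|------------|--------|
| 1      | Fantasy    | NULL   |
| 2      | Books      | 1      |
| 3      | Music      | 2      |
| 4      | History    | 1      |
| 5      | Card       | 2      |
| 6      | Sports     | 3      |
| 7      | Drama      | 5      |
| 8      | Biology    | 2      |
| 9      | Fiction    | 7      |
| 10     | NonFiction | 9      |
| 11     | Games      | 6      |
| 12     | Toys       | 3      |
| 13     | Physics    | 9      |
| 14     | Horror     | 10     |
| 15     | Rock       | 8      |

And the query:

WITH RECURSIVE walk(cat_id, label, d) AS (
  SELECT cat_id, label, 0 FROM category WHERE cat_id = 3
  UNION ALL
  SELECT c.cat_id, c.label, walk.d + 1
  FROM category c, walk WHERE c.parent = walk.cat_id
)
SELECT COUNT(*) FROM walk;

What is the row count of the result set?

4

Base: cat_id=3 (Music) at d 0.
Iteration 1: rows with parent in {3} -> Sports (id 6, d 1), Toys (id 12, d 1).
Iteration 2: rows with parent in {6,12} -> Games (id 11, d 2).
Iteration 3: no rows with parent in {11}; recursion stops.
Total rows emitted: 4.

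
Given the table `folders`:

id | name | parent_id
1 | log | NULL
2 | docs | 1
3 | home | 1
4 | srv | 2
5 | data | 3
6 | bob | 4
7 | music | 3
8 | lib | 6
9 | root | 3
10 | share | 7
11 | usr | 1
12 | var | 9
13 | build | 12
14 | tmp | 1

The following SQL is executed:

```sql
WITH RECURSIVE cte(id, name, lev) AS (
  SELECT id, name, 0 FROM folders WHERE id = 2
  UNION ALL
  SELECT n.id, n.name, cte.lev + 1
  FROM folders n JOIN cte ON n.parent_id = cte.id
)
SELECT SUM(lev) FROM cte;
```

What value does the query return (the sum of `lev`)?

Base: id=2 (docs) at lev 0.
Iteration 1: rows with parent_id in {2} -> srv (id 4, lev 1).
Iteration 2: rows with parent_id in {4} -> bob (id 6, lev 2).
Iteration 3: rows with parent_id in {6} -> lib (id 8, lev 3).
Iteration 4: no rows with parent_id in {8}; recursion stops.
SUM(lev) = 0 + 1 + 2 + 3 = 6.

6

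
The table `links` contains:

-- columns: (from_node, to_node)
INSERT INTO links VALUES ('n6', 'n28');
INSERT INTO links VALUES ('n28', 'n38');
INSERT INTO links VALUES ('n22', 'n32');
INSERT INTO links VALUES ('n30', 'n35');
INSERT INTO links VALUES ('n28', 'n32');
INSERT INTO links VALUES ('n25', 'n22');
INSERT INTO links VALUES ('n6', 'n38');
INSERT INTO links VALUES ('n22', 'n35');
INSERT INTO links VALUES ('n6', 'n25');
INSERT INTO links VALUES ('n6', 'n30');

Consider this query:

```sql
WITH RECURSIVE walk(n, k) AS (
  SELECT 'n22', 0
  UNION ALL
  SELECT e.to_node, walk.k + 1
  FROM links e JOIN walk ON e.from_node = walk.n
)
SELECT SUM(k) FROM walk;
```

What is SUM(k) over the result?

2

Base: (n22, k=0).
Iteration 1: edges from {n22} -> (n32, k=1), (n35, k=1).
Iteration 2: no outgoing edges from {n32,n35}; recursion stops.
SUM(k) = 0 + 1 + 1 = 2.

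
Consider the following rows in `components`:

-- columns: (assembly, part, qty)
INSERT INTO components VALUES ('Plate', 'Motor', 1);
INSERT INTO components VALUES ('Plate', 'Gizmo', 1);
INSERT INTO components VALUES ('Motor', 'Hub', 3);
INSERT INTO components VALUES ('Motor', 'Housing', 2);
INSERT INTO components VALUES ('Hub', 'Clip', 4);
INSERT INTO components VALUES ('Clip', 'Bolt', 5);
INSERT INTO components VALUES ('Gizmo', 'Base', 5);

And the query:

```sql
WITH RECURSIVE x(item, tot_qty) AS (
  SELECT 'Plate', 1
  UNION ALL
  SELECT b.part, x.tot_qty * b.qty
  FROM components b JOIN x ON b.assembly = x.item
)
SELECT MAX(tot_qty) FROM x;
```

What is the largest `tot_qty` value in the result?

60

Base: (Plate, tot_qty=1).
Iteration 1: components of {Plate} -> Gizmo = 1*1 = 1, Motor = 1*1 = 1.
Iteration 2: components of {Gizmo,Motor} -> Base = 1*5 = 5, Housing = 1*2 = 2, Hub = 1*3 = 3.
Iteration 3: components of {Base,Housing,Hub} -> Clip = 3*4 = 12.
Iteration 4: components of {Clip} -> Bolt = 12*5 = 60.
Iteration 5: no further components; recursion stops.
tot_qty values: 1, 1, 1, 3, 2, 5, 12, 60; the maximum is 60.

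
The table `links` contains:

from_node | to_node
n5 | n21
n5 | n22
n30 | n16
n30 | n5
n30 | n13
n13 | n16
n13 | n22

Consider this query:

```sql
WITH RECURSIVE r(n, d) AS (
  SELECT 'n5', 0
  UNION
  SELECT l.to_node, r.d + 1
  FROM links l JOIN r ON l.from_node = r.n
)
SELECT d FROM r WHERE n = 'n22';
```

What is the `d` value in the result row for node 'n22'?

Base: (n5, d=0).
Iteration 1: edges from {n5} -> (n21, d=1), (n22, d=1).
Iteration 2: no outgoing edges from {n21,n22}; recursion stops.

1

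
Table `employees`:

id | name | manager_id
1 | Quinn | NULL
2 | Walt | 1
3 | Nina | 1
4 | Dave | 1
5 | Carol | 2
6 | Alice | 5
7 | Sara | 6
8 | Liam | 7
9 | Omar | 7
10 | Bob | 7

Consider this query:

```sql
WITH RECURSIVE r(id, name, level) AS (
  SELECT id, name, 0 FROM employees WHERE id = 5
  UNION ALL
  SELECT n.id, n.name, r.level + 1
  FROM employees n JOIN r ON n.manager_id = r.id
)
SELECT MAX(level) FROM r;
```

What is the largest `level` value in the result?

Base: id=5 (Carol) at level 0.
Iteration 1: rows with manager_id in {5} -> Alice (id 6, level 1).
Iteration 2: rows with manager_id in {6} -> Sara (id 7, level 2).
Iteration 3: rows with manager_id in {7} -> Liam (id 8, level 3), Omar (id 9, level 3), Bob (id 10, level 3).
Iteration 4: no rows with manager_id in {8,9,10}; recursion stops.
level values: 0, 1, 2, 3, 3, 3; the maximum is 3.

3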